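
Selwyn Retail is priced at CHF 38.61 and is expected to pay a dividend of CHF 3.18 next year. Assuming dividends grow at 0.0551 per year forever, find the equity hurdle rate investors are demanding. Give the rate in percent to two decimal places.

Rearranging the constant-growth DDM: r = D₁/P₀ + g.
r = 3.1800 / 38.61 + 0.0551 = 0.08236 + 0.0551 = 0.13746

13.75%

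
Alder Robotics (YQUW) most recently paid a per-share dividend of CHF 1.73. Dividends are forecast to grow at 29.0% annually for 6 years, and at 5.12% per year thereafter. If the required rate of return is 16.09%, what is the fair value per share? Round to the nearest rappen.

CHF 46.47

Two-stage DDM. Project D₁…D_6 at 0.29, terminal growth 0.0512, discount at r = 0.1609.
D_1 = 2.2317
D_2 = 2.8789
D_3 = 3.7138
D_4 = 4.7908
D_5 = 6.1801
D_6 = 7.9723
Terminal value at t=6: TV = D_7/(r−g) = 8.3805/(0.1609−0.0512) = 76.3947
P₀ = 2.2317/(1+0.1609)^1 + 2.8789/(1+0.1609)^2 + 3.7138/(1+0.1609)^3 + 4.7908/(1+0.1609)^4 + 6.1801/(1+0.1609)^5 + 7.9723/(1+0.1609)^6 + 76.3947/(1+0.1609)^6 = 46.4680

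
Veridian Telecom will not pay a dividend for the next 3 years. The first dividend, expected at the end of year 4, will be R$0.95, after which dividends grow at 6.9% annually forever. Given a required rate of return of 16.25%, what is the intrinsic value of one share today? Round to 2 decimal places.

Deferred-dividend DDM. At t=3 the remaining stream is a growing perpetuity with first payment D_4 = 0.95.
V_3 = D_4/(r−g) = 0.95/(0.1625−0.069) = 10.1604
P₀ = V_3/(1+r)^3 = 10.1604/(1+0.1625)^3 = 6.4675

R$6.47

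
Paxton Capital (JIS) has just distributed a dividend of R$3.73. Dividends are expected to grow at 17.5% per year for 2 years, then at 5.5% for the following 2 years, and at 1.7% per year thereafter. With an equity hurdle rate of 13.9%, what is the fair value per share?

Three-stage DDM. Project D₁…D_4; terminal Gordon value at t=4 with g = 0.017; discount at r = 0.139.
D_1 = 4.3827
D_2 = 5.1497
D_3 = 5.4330
D_4 = 5.7318
TV_4 = 5.8292/(0.139−0.017) = 47.7805
P₀ = Σ Dₜ/(1+r)ᵗ + TV_4/(1+r)^4 = 43.2891

R$43.29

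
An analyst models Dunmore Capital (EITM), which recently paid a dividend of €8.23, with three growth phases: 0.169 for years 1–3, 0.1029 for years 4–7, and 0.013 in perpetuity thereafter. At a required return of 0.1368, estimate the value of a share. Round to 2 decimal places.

€124.20

Three-stage DDM. Project D₁…D_7; terminal Gordon value at t=7 with g = 0.013; discount at r = 0.1368.
D_1 = 9.6209
D_2 = 11.2468
D_3 = 13.1475
D_4 = 14.5004
D_5 = 15.9925
D_6 = 17.6381
D_7 = 19.4531
TV_7 = 19.7059/(0.1368−0.013) = 159.1757
P₀ = Σ Dₜ/(1+r)ᵗ + TV_7/(1+r)^7 = 124.1990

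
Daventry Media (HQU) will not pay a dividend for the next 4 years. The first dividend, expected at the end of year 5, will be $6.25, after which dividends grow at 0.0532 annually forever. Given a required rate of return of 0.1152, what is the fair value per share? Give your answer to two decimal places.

$65.17

Deferred-dividend DDM. At t=4 the remaining stream is a growing perpetuity with first payment D_5 = 6.25.
V_4 = D_5/(r−g) = 6.25/(0.1152−0.0532) = 100.8065
P₀ = V_4/(1+r)^4 = 100.8065/(1+0.1152)^4 = 65.1744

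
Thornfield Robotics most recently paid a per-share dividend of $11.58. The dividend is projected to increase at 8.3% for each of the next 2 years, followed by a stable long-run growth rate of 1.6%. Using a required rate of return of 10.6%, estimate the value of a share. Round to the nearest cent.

$147.79

Two-stage DDM. Project D₁…D_2 at 0.083, terminal growth 0.016, discount at r = 0.106.
D_1 = 12.5411
D_2 = 13.5821
Terminal value at t=2: TV = D_3/(r−g) = 13.7994/(0.106−0.016) = 153.3263
P₀ = 12.5411/(1+0.106)^1 + 13.5821/(1+0.106)^2 + 153.3263/(1+0.106)^2 = 147.7874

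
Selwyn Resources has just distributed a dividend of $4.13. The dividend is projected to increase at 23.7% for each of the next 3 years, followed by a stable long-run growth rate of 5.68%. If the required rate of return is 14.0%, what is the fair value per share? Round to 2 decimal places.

Two-stage DDM. Project D₁…D_3 at 0.237, terminal growth 0.0568, discount at r = 0.14.
D_1 = 5.1088
D_2 = 6.3196
D_3 = 7.8173
Terminal value at t=3: TV = D_4/(r−g) = 8.2614/(0.14−0.0568) = 99.2953
P₀ = 5.1088/(1+0.14)^1 + 6.3196/(1+0.14)^2 + 7.8173/(1+0.14)^3 + 99.2953/(1+0.14)^3 = 81.6421

$81.64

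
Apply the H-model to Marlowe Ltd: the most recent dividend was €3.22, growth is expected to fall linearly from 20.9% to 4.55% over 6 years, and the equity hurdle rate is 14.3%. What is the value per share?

H-model: P₀ = D₀[(1+g_L) + H(g_S−g_L)]/(r−g_L), with H = 6/2 = 3.
P₀ = 3.22 × [(1+0.0455) + 3×(0.209−0.0455)] / (0.143−0.0455)
   = 3.22 × 1.5360 / 0.0975 = 50.7274

€50.73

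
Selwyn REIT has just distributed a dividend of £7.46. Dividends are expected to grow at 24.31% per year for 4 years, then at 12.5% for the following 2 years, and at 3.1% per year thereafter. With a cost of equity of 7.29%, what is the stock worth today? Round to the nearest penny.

Three-stage DDM. Project D₁…D_6; terminal Gordon value at t=6 with g = 0.031; discount at r = 0.0729.
D_1 = 9.2735
D_2 = 11.5279
D_3 = 14.3304
D_4 = 17.8141
D_5 = 20.0408
D_6 = 22.5459
TV_6 = 23.2449/(0.0729−0.031) = 554.7698
P₀ = Σ Dₜ/(1+r)ᵗ + TV_6/(1+r)^6 = 436.2950

£436.29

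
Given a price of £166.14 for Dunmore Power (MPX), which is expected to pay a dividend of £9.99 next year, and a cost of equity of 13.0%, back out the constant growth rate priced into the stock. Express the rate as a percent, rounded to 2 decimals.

From P₀ = D₁/(r − g), the implied growth is g = r − D₁/P₀.
g = 0.13 − 9.99/166.14 = 0.13 − 0.06013 = 0.06987

6.99%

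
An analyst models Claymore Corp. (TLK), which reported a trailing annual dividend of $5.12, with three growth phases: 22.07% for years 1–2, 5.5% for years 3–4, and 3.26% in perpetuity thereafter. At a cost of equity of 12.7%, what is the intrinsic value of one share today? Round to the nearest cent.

Three-stage DDM. Project D₁…D_4; terminal Gordon value at t=4 with g = 0.0326; discount at r = 0.127.
D_1 = 6.2500
D_2 = 7.6294
D_3 = 8.0490
D_4 = 8.4917
TV_4 = 8.7685/(0.127−0.0326) = 92.8866
P₀ = Σ Dₜ/(1+r)ᵗ + TV_4/(1+r)^4 = 80.0173

$80.02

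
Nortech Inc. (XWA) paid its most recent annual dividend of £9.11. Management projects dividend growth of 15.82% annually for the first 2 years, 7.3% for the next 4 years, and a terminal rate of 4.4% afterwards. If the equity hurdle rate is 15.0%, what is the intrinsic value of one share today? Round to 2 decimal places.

£118.57

Three-stage DDM. Project D₁…D_6; terminal Gordon value at t=6 with g = 0.044; discount at r = 0.15.
D_1 = 10.5512
D_2 = 12.2204
D_3 = 13.1125
D_4 = 14.0697
D_5 = 15.0968
D_6 = 16.1989
TV_6 = 16.9116/(0.15−0.044) = 159.5435
P₀ = Σ Dₜ/(1+r)ᵗ + TV_6/(1+r)^6 = 118.5654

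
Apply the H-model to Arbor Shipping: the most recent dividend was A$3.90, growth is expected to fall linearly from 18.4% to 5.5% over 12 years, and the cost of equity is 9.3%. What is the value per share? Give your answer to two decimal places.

A$187.71

H-model: P₀ = D₀[(1+g_L) + H(g_S−g_L)]/(r−g_L), with H = 12/2 = 6.
P₀ = 3.90 × [(1+0.055) + 6×(0.184−0.055)] / (0.093−0.055)
   = 3.90 × 1.8290 / 0.038 = 187.7132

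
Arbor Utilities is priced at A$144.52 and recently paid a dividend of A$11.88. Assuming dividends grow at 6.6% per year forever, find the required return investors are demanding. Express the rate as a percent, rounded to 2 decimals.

Rearranging the constant-growth DDM: r = D₁/P₀ + g.
D₁ = 11.88 × (1 + 0.066) = 12.6641.
r = 12.6641 / 144.52 + 0.066 = 0.08763 + 0.066 = 0.15363

15.36%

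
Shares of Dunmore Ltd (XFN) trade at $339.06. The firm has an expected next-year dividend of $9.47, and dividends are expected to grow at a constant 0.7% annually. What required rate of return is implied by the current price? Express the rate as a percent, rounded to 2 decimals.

3.49%

Rearranging the constant-growth DDM: r = D₁/P₀ + g.
r = 9.4700 / 339.06 + 0.007 = 0.02793 + 0.007 = 0.03493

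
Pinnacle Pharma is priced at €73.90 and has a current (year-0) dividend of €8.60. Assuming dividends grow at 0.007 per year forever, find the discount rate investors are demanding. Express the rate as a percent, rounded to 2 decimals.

12.42%

Rearranging the constant-growth DDM: r = D₁/P₀ + g.
D₁ = 8.60 × (1 + 0.007) = 8.6602.
r = 8.6602 / 73.90 + 0.007 = 0.11719 + 0.007 = 0.12419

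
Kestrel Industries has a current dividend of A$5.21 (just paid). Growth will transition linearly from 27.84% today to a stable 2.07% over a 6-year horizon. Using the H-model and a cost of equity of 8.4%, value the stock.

H-model: P₀ = D₀[(1+g_L) + H(g_S−g_L)]/(r−g_L), with H = 6/2 = 3.
P₀ = 5.21 × [(1+0.0207) + 3×(0.2784−0.0207)] / (0.084−0.0207)
   = 5.21 × 1.7938 / 0.0633 = 147.6414

A$147.64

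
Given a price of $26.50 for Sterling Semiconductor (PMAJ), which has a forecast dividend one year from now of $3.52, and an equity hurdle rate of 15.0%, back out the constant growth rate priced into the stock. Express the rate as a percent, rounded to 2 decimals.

1.72%

From P₀ = D₁/(r − g), the implied growth is g = r − D₁/P₀.
g = 0.15 − 3.52/26.50 = 0.15 − 0.13283 = 0.01717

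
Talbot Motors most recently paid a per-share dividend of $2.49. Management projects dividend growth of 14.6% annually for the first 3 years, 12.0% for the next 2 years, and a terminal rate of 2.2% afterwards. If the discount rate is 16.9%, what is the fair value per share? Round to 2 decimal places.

$26.55

Three-stage DDM. Project D₁…D_5; terminal Gordon value at t=5 with g = 0.022; discount at r = 0.169.
D_1 = 2.8535
D_2 = 3.2702
D_3 = 3.7476
D_4 = 4.1973
D_5 = 4.7010
TV_5 = 4.8044/(0.169−0.022) = 32.6831
P₀ = Σ Dₜ/(1+r)ᵗ + TV_5/(1+r)^5 = 26.5518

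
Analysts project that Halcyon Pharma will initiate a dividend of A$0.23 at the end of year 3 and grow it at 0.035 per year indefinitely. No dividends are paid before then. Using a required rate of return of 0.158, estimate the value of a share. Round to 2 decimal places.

Deferred-dividend DDM. At t=2 the remaining stream is a growing perpetuity with first payment D_3 = 0.23.
V_2 = D_3/(r−g) = 0.23/(0.158−0.035) = 1.8699
P₀ = V_2/(1+r)^2 = 1.8699/(1+0.158)^2 = 1.3945

A$1.39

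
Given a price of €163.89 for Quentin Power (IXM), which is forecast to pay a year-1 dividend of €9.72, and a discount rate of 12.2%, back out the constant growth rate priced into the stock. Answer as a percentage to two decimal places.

From P₀ = D₁/(r − g), the implied growth is g = r − D₁/P₀.
g = 0.122 − 9.72/163.89 = 0.122 − 0.05931 = 0.06269

6.27%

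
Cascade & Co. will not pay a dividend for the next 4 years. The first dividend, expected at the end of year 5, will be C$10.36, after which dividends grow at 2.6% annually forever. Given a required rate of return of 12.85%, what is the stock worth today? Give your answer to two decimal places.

Deferred-dividend DDM. At t=4 the remaining stream is a growing perpetuity with first payment D_5 = 10.36.
V_4 = D_5/(r−g) = 10.36/(0.1285−0.026) = 101.0732
P₀ = V_4/(1+r)^4 = 101.0732/(1+0.1285)^4 = 62.3203

C$62.32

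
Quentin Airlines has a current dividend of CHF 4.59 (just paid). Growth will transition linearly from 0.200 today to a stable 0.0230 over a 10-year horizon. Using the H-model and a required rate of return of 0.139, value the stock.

CHF 75.50

H-model: P₀ = D₀[(1+g_L) + H(g_S−g_L)]/(r−g_L), with H = 10/2 = 5.
P₀ = 4.59 × [(1+0.023) + 5×(0.2−0.023)] / (0.139−0.023)
   = 4.59 × 1.9080 / 0.116 = 75.4976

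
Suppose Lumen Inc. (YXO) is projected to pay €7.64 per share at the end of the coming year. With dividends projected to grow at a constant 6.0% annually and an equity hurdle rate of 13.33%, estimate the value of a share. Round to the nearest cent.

Gordon growth model: P₀ = D₁/(r − g), with D₁ = 7.64 given directly.
P₀ = 7.6400 / (0.1333 − 0.06) = 7.6400 / 0.0733 = 104.2292

€104.23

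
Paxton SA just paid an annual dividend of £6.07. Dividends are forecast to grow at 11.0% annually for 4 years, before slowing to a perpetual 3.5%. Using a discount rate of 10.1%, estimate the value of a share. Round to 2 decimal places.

£123.12

Two-stage DDM. Project D₁…D_4 at 0.11, terminal growth 0.035, discount at r = 0.101.
D_1 = 6.7377
D_2 = 7.4788
D_3 = 8.3015
D_4 = 9.2147
Terminal value at t=4: TV = D_5/(r−g) = 9.5372/(0.101−0.035) = 144.5031
P₀ = 6.7377/(1+0.101)^1 + 7.4788/(1+0.101)^2 + 8.3015/(1+0.101)^3 + 9.2147/(1+0.101)^4 + 144.5031/(1+0.101)^4 = 123.1197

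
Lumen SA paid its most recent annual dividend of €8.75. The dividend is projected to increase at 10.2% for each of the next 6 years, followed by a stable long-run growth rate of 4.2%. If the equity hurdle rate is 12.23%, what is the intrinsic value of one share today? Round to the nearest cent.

Two-stage DDM. Project D₁…D_6 at 0.102, terminal growth 0.042, discount at r = 0.1223.
D_1 = 9.6425
D_2 = 10.6260
D_3 = 11.7099
D_4 = 12.9043
D_5 = 14.2205
D_6 = 15.6710
Terminal value at t=6: TV = D_7/(r−g) = 16.3292/(0.1223−0.042) = 203.3526
P₀ = 9.6425/(1+0.1223)^1 + 10.6260/(1+0.1223)^2 + 11.7099/(1+0.1223)^3 + 12.9043/(1+0.1223)^4 + 14.2205/(1+0.1223)^5 + 15.6710/(1+0.1223)^6 + 203.3526/(1+0.1223)^6 = 151.0392

€151.04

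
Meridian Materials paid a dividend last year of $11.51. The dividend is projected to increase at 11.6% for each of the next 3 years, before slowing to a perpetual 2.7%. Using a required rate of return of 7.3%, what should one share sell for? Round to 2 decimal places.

Two-stage DDM. Project D₁…D_3 at 0.116, terminal growth 0.027, discount at r = 0.073.
D_1 = 12.8452
D_2 = 14.3352
D_3 = 15.9981
Terminal value at t=3: TV = D_4/(r−g) = 16.4300/(0.073−0.027) = 357.1746
P₀ = 12.8452/(1+0.073)^1 + 14.3352/(1+0.073)^2 + 15.9981/(1+0.073)^3 + 357.1746/(1+0.073)^3 = 326.4944

$326.49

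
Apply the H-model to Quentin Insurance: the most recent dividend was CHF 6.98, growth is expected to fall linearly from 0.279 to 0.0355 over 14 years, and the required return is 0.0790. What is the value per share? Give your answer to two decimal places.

CHF 439.66

H-model: P₀ = D₀[(1+g_L) + H(g_S−g_L)]/(r−g_L), with H = 14/2 = 7.
P₀ = 6.98 × [(1+0.0355) + 7×(0.279−0.0355)] / (0.079−0.0355)
   = 6.98 × 2.7400 / 0.0435 = 439.6598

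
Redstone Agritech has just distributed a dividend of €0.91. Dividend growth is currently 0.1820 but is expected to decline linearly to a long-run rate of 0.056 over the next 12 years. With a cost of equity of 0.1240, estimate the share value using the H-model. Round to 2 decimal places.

H-model: P₀ = D₀[(1+g_L) + H(g_S−g_L)]/(r−g_L), with H = 12/2 = 6.
P₀ = 0.91 × [(1+0.056) + 6×(0.182−0.056)] / (0.124−0.056)
   = 0.91 × 1.8120 / 0.068 = 24.2488

€24.25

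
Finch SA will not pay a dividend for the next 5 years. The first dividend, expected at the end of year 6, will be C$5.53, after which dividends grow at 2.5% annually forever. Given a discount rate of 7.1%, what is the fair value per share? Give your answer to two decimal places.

Deferred-dividend DDM. At t=5 the remaining stream is a growing perpetuity with first payment D_6 = 5.53.
V_5 = D_6/(r−g) = 5.53/(0.071−0.025) = 120.2174
P₀ = V_5/(1+r)^5 = 120.2174/(1+0.071)^5 = 85.3139

C$85.31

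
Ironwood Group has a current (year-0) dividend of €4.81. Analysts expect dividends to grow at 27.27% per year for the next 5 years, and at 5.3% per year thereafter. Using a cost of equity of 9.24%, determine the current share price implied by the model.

Two-stage DDM. Project D₁…D_5 at 0.2727, terminal growth 0.053, discount at r = 0.0924.
D_1 = 6.1217
D_2 = 7.7911
D_3 = 9.9157
D_4 = 12.6197
D_5 = 16.0611
Terminal value at t=5: TV = D_6/(r−g) = 16.9123/(0.0924−0.053) = 429.2472
P₀ = 6.1217/(1+0.0924)^1 + 7.7911/(1+0.0924)^2 + 9.9157/(1+0.0924)^3 + 12.6197/(1+0.0924)^4 + 16.0611/(1+0.0924)^5 + 429.2472/(1+0.0924)^5 = 314.8554

€314.86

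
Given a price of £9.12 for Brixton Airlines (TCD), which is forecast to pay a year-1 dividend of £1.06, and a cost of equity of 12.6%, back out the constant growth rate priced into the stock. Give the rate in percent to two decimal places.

0.98%

From P₀ = D₁/(r − g), the implied growth is g = r − D₁/P₀.
g = 0.126 − 1.06/9.12 = 0.126 − 0.11623 = 0.00977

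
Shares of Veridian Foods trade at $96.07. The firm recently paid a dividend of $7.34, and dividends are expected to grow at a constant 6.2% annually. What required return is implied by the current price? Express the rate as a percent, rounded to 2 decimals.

Rearranging the constant-growth DDM: r = D₁/P₀ + g.
D₁ = 7.34 × (1 + 0.062) = 7.7951.
r = 7.7951 / 96.07 + 0.062 = 0.08114 + 0.062 = 0.14314

14.31%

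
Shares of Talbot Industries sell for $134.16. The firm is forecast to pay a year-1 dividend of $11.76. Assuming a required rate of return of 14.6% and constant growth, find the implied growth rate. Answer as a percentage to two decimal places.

5.83%

From P₀ = D₁/(r − g), the implied growth is g = r − D₁/P₀.
g = 0.146 − 11.76/134.16 = 0.146 − 0.08766 = 0.05834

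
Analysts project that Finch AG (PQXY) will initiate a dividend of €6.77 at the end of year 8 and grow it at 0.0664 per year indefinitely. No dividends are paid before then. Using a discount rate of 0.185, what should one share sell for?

€17.40

Deferred-dividend DDM. At t=7 the remaining stream is a growing perpetuity with first payment D_8 = 6.77.
V_7 = D_8/(r−g) = 6.77/(0.185−0.0664) = 57.0826
P₀ = V_7/(1+r)^7 = 57.0826/(1+0.185)^7 = 17.3970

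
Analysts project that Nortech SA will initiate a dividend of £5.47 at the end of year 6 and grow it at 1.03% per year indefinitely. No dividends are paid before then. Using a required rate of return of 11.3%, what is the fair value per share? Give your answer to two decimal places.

£31.18

Deferred-dividend DDM. At t=5 the remaining stream is a growing perpetuity with first payment D_6 = 5.47.
V_5 = D_6/(r−g) = 5.47/(0.113−0.0103) = 53.2619
P₀ = V_5/(1+r)^5 = 53.2619/(1+0.113)^5 = 31.1847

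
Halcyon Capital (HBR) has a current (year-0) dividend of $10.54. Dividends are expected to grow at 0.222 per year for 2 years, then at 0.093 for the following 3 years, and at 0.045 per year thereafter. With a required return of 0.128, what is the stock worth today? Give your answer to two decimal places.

$200.33

Three-stage DDM. Project D₁…D_5; terminal Gordon value at t=5 with g = 0.045; discount at r = 0.128.
D_1 = 12.8799
D_2 = 15.7392
D_3 = 17.2030
D_4 = 18.8028
D_5 = 20.5515
TV_5 = 21.4763/(0.128−0.045) = 258.7508
P₀ = Σ Dₜ/(1+r)ᵗ + TV_5/(1+r)^5 = 200.3312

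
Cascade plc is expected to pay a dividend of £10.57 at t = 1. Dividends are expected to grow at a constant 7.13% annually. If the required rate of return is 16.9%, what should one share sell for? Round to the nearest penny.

£108.19

Gordon growth model: P₀ = D₁/(r − g), with D₁ = 10.57 given directly.
P₀ = 10.5700 / (0.169 − 0.0713) = 10.5700 / 0.0977 = 108.1883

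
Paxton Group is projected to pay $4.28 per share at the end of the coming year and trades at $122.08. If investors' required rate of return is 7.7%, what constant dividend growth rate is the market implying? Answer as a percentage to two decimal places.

4.19%

From P₀ = D₁/(r − g), the implied growth is g = r − D₁/P₀.
g = 0.077 − 4.28/122.08 = 0.077 − 0.03506 = 0.04194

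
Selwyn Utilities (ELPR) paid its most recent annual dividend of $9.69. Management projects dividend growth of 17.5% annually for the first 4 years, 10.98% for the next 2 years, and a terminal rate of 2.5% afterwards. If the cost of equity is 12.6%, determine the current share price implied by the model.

Three-stage DDM. Project D₁…D_6; terminal Gordon value at t=6 with g = 0.025; discount at r = 0.126.
D_1 = 11.3857
D_2 = 13.3783
D_3 = 15.7195
D_4 = 18.4704
D_5 = 20.4984
D_6 = 22.7491
TV_6 = 23.3179/(0.126−0.025) = 230.8698
P₀ = Σ Dₜ/(1+r)ᵗ + TV_6/(1+r)^6 = 178.9266

$178.93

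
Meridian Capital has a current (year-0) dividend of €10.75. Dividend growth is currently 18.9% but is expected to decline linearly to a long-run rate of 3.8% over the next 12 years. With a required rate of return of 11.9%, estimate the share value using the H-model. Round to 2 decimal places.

H-model: P₀ = D₀[(1+g_L) + H(g_S−g_L)]/(r−g_L), with H = 12/2 = 6.
P₀ = 10.75 × [(1+0.038) + 6×(0.189−0.038)] / (0.119−0.038)
   = 10.75 × 1.9440 / 0.081 = 258.0000

€258.00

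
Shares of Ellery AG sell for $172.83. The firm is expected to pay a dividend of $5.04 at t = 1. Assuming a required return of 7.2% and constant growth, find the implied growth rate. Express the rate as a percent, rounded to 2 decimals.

4.28%

From P₀ = D₁/(r − g), the implied growth is g = r − D₁/P₀.
g = 0.072 − 5.04/172.83 = 0.072 − 0.02916 = 0.04284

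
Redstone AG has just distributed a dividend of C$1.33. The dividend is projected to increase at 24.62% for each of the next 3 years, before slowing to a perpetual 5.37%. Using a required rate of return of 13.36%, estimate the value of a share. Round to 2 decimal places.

Two-stage DDM. Project D₁…D_3 at 0.2462, terminal growth 0.0537, discount at r = 0.1336.
D_1 = 1.6574
D_2 = 2.0655
D_3 = 2.5740
Terminal value at t=3: TV = D_4/(r−g) = 2.7123/(0.1336−0.0537) = 33.9457
P₀ = 1.6574/(1+0.1336)^1 + 2.0655/(1+0.1336)^2 + 2.5740/(1+0.1336)^3 + 33.9457/(1+0.1336)^3 = 28.1391

C$28.14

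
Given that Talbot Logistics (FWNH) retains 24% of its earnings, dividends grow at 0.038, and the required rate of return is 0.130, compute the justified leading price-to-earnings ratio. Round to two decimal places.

8.26

Payout ratio b = 1 − 0.24 = 0.76.
Justified leading P/E = b/(r−g) = 0.76/(0.13−0.038) = 8.2609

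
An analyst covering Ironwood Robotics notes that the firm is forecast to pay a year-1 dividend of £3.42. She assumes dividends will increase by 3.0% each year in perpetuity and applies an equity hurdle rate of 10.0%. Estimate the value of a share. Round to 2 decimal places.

Gordon growth model: P₀ = D₁/(r − g), with D₁ = 3.42 given directly.
P₀ = 3.4200 / (0.1 − 0.03) = 3.4200 / 0.07 = 48.8571

£48.86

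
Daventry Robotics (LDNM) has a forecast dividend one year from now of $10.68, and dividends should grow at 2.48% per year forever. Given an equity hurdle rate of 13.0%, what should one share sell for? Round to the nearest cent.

$101.52

Gordon growth model: P₀ = D₁/(r − g), with D₁ = 10.68 given directly.
P₀ = 10.6800 / (0.13 − 0.0248) = 10.6800 / 0.1052 = 101.5209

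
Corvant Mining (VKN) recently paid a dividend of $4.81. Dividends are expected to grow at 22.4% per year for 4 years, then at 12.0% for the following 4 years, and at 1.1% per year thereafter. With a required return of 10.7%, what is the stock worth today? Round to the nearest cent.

Three-stage DDM. Project D₁…D_8; terminal Gordon value at t=8 with g = 0.011; discount at r = 0.107.
D_1 = 5.8874
D_2 = 7.2062
D_3 = 8.8204
D_4 = 10.7962
D_5 = 12.0917
D_6 = 13.5427
D_7 = 15.1679
D_8 = 16.9880
TV_8 = 17.1749/(0.107−0.011) = 178.9051
P₀ = Σ Dₜ/(1+r)ᵗ + TV_8/(1+r)^8 = 133.8318

$133.83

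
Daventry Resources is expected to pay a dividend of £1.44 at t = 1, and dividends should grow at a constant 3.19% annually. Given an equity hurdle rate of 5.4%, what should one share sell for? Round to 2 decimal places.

Gordon growth model: P₀ = D₁/(r − g), with D₁ = 1.44 given directly.
P₀ = 1.4400 / (0.054 − 0.0319) = 1.4400 / 0.0221 = 65.1584

£65.16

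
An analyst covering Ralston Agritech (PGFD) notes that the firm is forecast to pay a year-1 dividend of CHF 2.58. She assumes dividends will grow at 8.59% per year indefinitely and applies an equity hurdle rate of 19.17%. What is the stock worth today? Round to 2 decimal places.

Gordon growth model: P₀ = D₁/(r − g), with D₁ = 2.58 given directly.
P₀ = 2.5800 / (0.1917 − 0.0859) = 2.5800 / 0.1058 = 24.3856

CHF 24.39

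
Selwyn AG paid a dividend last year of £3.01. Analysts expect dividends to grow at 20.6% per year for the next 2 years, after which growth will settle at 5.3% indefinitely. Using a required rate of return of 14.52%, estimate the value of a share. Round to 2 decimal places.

Two-stage DDM. Project D₁…D_2 at 0.206, terminal growth 0.053, discount at r = 0.1452.
D_1 = 3.6301
D_2 = 4.3779
Terminal value at t=2: TV = D_3/(r−g) = 4.6099/(0.1452−0.053) = 49.9987
P₀ = 3.6301/(1+0.1452)^1 + 4.3779/(1+0.1452)^2 + 49.9987/(1+0.1452)^2 = 44.6317

£44.63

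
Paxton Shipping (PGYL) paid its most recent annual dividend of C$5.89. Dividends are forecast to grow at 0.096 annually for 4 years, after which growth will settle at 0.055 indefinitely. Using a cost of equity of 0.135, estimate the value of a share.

Two-stage DDM. Project D₁…D_4 at 0.096, terminal growth 0.055, discount at r = 0.135.
D_1 = 6.4554
D_2 = 7.0752
D_3 = 7.7544
D_4 = 8.4988
Terminal value at t=4: TV = D_5/(r−g) = 8.9662/(0.135−0.055) = 112.0779
P₀ = 6.4554/(1+0.135)^1 + 7.0752/(1+0.135)^2 + 7.7544/(1+0.135)^3 + 8.4988/(1+0.135)^4 + 112.0779/(1+0.135)^4 = 89.1407

C$89.14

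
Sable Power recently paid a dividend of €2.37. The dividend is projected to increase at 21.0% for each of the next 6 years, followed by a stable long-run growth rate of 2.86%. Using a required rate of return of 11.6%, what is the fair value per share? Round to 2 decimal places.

Two-stage DDM. Project D₁…D_6 at 0.21, terminal growth 0.0286, discount at r = 0.116.
D_1 = 2.8677
D_2 = 3.4699
D_3 = 4.1986
D_4 = 5.0803
D_5 = 6.1472
D_6 = 7.4381
Terminal value at t=6: TV = D_7/(r−g) = 7.6508/(0.116−0.0286) = 87.5378
P₀ = 2.8677/(1+0.116)^1 + 3.4699/(1+0.116)^2 + 4.1986/(1+0.116)^3 + 5.0803/(1+0.116)^4 + 6.1472/(1+0.116)^5 + 7.4381/(1+0.116)^6 + 87.5378/(1+0.116)^6 = 64.3645

€64.36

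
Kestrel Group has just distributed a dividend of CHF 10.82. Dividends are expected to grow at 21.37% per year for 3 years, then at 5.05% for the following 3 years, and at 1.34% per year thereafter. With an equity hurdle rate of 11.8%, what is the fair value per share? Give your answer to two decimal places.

Three-stage DDM. Project D₁…D_6; terminal Gordon value at t=6 with g = 0.0134; discount at r = 0.118.
D_1 = 13.1322
D_2 = 15.9386
D_3 = 19.3447
D_4 = 20.3216
D_5 = 21.3478
D_6 = 22.4259
TV_6 = 22.7264/(0.118−0.0134) = 217.2695
P₀ = Σ Dₜ/(1+r)ᵗ + TV_6/(1+r)^6 = 186.3169

CHF 186.32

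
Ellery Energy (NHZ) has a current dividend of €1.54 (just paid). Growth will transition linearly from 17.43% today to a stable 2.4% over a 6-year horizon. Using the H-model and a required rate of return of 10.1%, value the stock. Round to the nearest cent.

€29.50

H-model: P₀ = D₀[(1+g_L) + H(g_S−g_L)]/(r−g_L), with H = 6/2 = 3.
P₀ = 1.54 × [(1+0.024) + 3×(0.1743−0.024)] / (0.101−0.024)
   = 1.54 × 1.4749 / 0.077 = 29.4980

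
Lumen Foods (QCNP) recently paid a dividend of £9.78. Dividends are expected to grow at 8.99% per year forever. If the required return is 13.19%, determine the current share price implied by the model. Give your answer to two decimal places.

£253.79

Gordon growth model: P₀ = D₁/(r − g). D₁ = 9.78 × (1 + 0.0899) = 10.6592.
P₀ = 10.6592 / (0.1319 − 0.0899) = 10.6592 / 0.042 = 253.7910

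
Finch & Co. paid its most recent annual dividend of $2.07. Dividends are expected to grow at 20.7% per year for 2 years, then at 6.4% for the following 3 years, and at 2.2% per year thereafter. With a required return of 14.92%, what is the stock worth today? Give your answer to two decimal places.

$24.90

Three-stage DDM. Project D₁…D_5; terminal Gordon value at t=5 with g = 0.022; discount at r = 0.1492.
D_1 = 2.4985
D_2 = 3.0157
D_3 = 3.2087
D_4 = 3.4140
D_5 = 3.6325
TV_5 = 3.7125/(0.1492−0.022) = 29.1859
P₀ = Σ Dₜ/(1+r)ᵗ + TV_5/(1+r)^5 = 24.9026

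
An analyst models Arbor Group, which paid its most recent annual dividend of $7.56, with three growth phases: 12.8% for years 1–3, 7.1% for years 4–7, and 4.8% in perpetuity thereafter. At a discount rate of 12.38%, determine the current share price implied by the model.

$137.20

Three-stage DDM. Project D₁…D_7; terminal Gordon value at t=7 with g = 0.048; discount at r = 0.1238.
D_1 = 8.5277
D_2 = 9.6192
D_3 = 10.8505
D_4 = 11.6209
D_5 = 12.4459
D_6 = 13.3296
D_7 = 14.2760
TV_7 = 14.9613/(0.1238−0.048) = 197.3781
P₀ = Σ Dₜ/(1+r)ᵗ + TV_7/(1+r)^7 = 137.1950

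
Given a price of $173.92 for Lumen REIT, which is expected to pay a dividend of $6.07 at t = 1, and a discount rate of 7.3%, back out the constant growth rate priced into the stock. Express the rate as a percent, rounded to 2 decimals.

3.81%

From P₀ = D₁/(r − g), the implied growth is g = r − D₁/P₀.
g = 0.073 − 6.07/173.92 = 0.073 − 0.03490 = 0.03810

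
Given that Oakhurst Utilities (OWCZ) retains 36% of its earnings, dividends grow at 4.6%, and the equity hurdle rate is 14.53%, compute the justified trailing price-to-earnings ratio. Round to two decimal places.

Payout ratio b = 1 − 0.36 = 0.64.
Justified trailing P/E = b(1+g)/(r−g) = 0.64×(1+0.046)/(0.1453−0.046) = 6.7416

6.74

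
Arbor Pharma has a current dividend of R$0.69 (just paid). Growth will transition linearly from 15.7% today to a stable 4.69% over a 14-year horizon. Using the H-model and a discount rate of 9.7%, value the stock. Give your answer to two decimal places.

R$25.03

H-model: P₀ = D₀[(1+g_L) + H(g_S−g_L)]/(r−g_L), with H = 14/2 = 7.
P₀ = 0.69 × [(1+0.0469) + 7×(0.157−0.0469)] / (0.097−0.0469)
   = 0.69 × 1.8176 / 0.0501 = 25.0328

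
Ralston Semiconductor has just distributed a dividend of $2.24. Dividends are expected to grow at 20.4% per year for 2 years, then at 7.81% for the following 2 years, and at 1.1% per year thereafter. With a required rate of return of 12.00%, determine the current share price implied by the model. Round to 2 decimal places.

$32.13

Three-stage DDM. Project D₁…D_4; terminal Gordon value at t=4 with g = 0.011; discount at r = 0.12.
D_1 = 2.6970
D_2 = 3.2471
D_3 = 3.5007
D_4 = 3.7741
TV_4 = 3.8157/(0.12−0.011) = 35.0061
P₀ = Σ Dₜ/(1+r)ᵗ + TV_4/(1+r)^4 = 32.1339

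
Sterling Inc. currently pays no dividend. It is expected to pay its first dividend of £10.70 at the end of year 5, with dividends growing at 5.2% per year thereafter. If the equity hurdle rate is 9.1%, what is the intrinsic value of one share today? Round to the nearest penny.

£193.65

Deferred-dividend DDM. At t=4 the remaining stream is a growing perpetuity with first payment D_5 = 10.70.
V_4 = D_5/(r−g) = 10.70/(0.091−0.052) = 274.3590
P₀ = V_4/(1+r)^4 = 274.3590/(1+0.091)^4 = 193.6512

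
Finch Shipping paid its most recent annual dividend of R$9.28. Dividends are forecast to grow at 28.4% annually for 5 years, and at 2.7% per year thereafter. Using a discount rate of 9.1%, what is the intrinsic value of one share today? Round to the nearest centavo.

R$413.89

Two-stage DDM. Project D₁…D_5 at 0.284, terminal growth 0.027, discount at r = 0.091.
D_1 = 11.9155
D_2 = 15.2995
D_3 = 19.6446
D_4 = 25.2237
D_5 = 32.3872
Terminal value at t=5: TV = D_6/(r−g) = 33.2616/(0.091−0.027) = 519.7130
P₀ = 11.9155/(1+0.091)^1 + 15.2995/(1+0.091)^2 + 19.6446/(1+0.091)^3 + 25.2237/(1+0.091)^4 + 32.3872/(1+0.091)^5 + 519.7130/(1+0.091)^5 = 413.8923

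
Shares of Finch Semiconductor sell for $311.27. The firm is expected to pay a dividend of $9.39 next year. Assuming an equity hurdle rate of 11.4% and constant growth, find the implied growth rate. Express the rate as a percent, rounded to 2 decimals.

8.38%

From P₀ = D₁/(r − g), the implied growth is g = r − D₁/P₀.
g = 0.114 − 9.39/311.27 = 0.114 − 0.03017 = 0.08383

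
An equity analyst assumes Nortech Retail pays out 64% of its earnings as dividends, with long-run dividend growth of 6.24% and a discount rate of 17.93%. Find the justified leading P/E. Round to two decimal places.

5.47

Justified leading P/E = b/(r−g) = 0.64/(0.1793−0.0624) = 5.4748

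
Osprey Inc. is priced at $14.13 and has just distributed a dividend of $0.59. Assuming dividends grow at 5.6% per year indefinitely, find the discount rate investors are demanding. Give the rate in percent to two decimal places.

10.01%

Rearranging the constant-growth DDM: r = D₁/P₀ + g.
D₁ = 0.59 × (1 + 0.056) = 0.6230.
r = 0.6230 / 14.13 + 0.056 = 0.04409 + 0.056 = 0.10009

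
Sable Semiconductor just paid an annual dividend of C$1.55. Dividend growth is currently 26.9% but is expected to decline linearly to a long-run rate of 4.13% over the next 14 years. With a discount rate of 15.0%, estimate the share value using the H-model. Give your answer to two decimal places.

C$37.58

H-model: P₀ = D₀[(1+g_L) + H(g_S−g_L)]/(r−g_L), with H = 14/2 = 7.
P₀ = 1.55 × [(1+0.0413) + 7×(0.269−0.0413)] / (0.15−0.0413)
   = 1.55 × 2.6352 / 0.1087 = 37.5764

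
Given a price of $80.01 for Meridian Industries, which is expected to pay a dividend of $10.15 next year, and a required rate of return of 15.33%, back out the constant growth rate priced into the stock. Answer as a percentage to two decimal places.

2.64%

From P₀ = D₁/(r − g), the implied growth is g = r − D₁/P₀.
g = 0.1533 − 10.15/80.01 = 0.1533 − 0.12686 = 0.02644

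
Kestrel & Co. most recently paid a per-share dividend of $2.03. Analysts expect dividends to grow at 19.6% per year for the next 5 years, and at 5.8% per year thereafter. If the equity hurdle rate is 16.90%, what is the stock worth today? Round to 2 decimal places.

Two-stage DDM. Project D₁…D_5 at 0.196, terminal growth 0.058, discount at r = 0.169.
D_1 = 2.4279
D_2 = 2.9037
D_3 = 3.4729
D_4 = 4.1536
D_5 = 4.9677
Terminal value at t=5: TV = D_6/(r−g) = 5.2558/(0.169−0.058) = 47.3494
P₀ = 2.4279/(1+0.169)^1 + 2.9037/(1+0.169)^2 + 3.4729/(1+0.169)^3 + 4.1536/(1+0.169)^4 + 4.9677/(1+0.169)^5 + 47.3494/(1+0.169)^5 = 32.5645

$32.56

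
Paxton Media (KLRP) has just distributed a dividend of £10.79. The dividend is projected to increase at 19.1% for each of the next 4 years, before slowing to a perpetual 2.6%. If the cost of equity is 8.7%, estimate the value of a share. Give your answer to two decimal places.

Two-stage DDM. Project D₁…D_4 at 0.191, terminal growth 0.026, discount at r = 0.087.
D_1 = 12.8509
D_2 = 15.3054
D_3 = 18.2287
D_4 = 21.7104
Terminal value at t=4: TV = D_5/(r−g) = 22.2749/(0.087−0.026) = 365.1624
P₀ = 12.8509/(1+0.087)^1 + 15.3054/(1+0.087)^2 + 18.2287/(1+0.087)^3 + 21.7104/(1+0.087)^4 + 365.1624/(1+0.087)^4 = 316.0772

£316.08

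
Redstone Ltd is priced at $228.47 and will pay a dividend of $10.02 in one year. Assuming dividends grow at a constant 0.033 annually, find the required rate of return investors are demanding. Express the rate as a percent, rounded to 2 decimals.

Rearranging the constant-growth DDM: r = D₁/P₀ + g.
r = 10.0200 / 228.47 + 0.033 = 0.04386 + 0.033 = 0.07686

7.69%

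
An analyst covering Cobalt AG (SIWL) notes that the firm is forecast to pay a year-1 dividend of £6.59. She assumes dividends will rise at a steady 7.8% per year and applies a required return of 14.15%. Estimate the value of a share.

Gordon growth model: P₀ = D₁/(r − g), with D₁ = 6.59 given directly.
P₀ = 6.5900 / (0.1415 − 0.078) = 6.5900 / 0.0635 = 103.7795

£103.78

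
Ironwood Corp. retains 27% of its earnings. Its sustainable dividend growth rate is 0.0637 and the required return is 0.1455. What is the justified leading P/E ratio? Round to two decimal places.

8.92

Payout ratio b = 1 − 0.27 = 0.73.
Justified leading P/E = b/(r−g) = 0.73/(0.1455−0.0637) = 8.9242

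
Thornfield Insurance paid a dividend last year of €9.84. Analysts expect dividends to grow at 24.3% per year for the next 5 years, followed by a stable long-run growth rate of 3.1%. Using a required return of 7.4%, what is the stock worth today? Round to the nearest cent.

€567.82

Two-stage DDM. Project D₁…D_5 at 0.243, terminal growth 0.031, discount at r = 0.074.
D_1 = 12.2311
D_2 = 15.2033
D_3 = 18.8977
D_4 = 23.4898
D_5 = 29.1978
Terminal value at t=5: TV = D_6/(r−g) = 30.1030/(0.074−0.031) = 700.0692
P₀ = 12.2311/(1+0.074)^1 + 15.2033/(1+0.074)^2 + 18.8977/(1+0.074)^3 + 23.4898/(1+0.074)^4 + 29.1978/(1+0.074)^5 + 700.0692/(1+0.074)^5 = 567.8245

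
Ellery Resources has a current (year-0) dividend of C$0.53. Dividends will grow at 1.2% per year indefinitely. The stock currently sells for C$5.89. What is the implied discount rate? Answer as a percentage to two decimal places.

Rearranging the constant-growth DDM: r = D₁/P₀ + g.
D₁ = 0.53 × (1 + 0.012) = 0.5364.
r = 0.5364 / 5.89 + 0.012 = 0.09106 + 0.012 = 0.10306

10.31%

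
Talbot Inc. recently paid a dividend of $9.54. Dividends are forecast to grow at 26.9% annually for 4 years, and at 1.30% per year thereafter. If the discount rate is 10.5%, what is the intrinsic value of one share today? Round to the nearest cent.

$237.29

Two-stage DDM. Project D₁…D_4 at 0.269, terminal growth 0.013, discount at r = 0.105.
D_1 = 12.1063
D_2 = 15.3628
D_3 = 19.4954
D_4 = 24.7397
Terminal value at t=4: TV = D_5/(r−g) = 25.0613/(0.105−0.013) = 272.4059
P₀ = 12.1063/(1+0.105)^1 + 15.3628/(1+0.105)^2 + 19.4954/(1+0.105)^3 + 24.7397/(1+0.105)^4 + 272.4059/(1+0.105)^4 = 237.2930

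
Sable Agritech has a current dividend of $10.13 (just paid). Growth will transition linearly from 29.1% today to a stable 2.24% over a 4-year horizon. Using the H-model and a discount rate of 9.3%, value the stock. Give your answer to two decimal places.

$223.78

H-model: P₀ = D₀[(1+g_L) + H(g_S−g_L)]/(r−g_L), with H = 4/2 = 2.
P₀ = 10.13 × [(1+0.0224) + 2×(0.291−0.0224)] / (0.093−0.0224)
   = 10.13 × 1.5596 / 0.0706 = 223.7783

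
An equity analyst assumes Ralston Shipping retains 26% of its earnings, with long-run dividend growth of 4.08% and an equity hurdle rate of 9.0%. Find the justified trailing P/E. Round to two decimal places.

Payout ratio b = 1 − 0.26 = 0.74.
Justified trailing P/E = b(1+g)/(r−g) = 0.74×(1+0.0408)/(0.09−0.0408) = 15.6543

15.65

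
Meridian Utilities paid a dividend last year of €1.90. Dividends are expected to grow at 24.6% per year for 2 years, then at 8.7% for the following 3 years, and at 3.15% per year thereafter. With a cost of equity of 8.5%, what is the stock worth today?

€60.81

Three-stage DDM. Project D₁…D_5; terminal Gordon value at t=5 with g = 0.0315; discount at r = 0.085.
D_1 = 2.3674
D_2 = 2.9498
D_3 = 3.2064
D_4 = 3.4854
D_5 = 3.7886
TV_5 = 3.9079/(0.085−0.0315) = 73.0456
P₀ = Σ Dₜ/(1+r)ᵗ + TV_5/(1+r)^5 = 60.8111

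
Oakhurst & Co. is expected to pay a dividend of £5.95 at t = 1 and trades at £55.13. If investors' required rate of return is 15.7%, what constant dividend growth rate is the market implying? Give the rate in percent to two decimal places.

From P₀ = D₁/(r − g), the implied growth is g = r − D₁/P₀.
g = 0.157 − 5.95/55.13 = 0.157 − 0.10793 = 0.04907

4.91%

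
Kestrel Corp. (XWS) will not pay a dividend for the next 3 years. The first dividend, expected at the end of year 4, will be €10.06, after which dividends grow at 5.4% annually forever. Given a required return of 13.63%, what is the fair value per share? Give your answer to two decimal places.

Deferred-dividend DDM. At t=3 the remaining stream is a growing perpetuity with first payment D_4 = 10.06.
V_3 = D_4/(r−g) = 10.06/(0.1363−0.054) = 122.2357
P₀ = V_3/(1+r)^3 = 122.2357/(1+0.1363)^3 = 83.3142

€83.31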